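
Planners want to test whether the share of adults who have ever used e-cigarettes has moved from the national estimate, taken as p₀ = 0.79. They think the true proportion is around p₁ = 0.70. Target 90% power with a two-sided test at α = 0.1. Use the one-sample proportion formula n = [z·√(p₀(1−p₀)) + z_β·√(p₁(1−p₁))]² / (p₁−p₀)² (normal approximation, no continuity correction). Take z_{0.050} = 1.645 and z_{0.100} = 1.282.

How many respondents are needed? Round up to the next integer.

n = [z_{α/2}·√(p₀q₀) + z_β·√(p₁q₁)]² / (p₁ − p₀)²
  = [1.645·√(0.79·0.21) + 1.282·√(0.70·0.30)]² / (-0.09)²
  = [1.645·0.4073 + 1.282·0.4583]² / 0.0081
  = [1.2575]² / 0.0081
  = 195.23
Round up → n = 196.

n = 196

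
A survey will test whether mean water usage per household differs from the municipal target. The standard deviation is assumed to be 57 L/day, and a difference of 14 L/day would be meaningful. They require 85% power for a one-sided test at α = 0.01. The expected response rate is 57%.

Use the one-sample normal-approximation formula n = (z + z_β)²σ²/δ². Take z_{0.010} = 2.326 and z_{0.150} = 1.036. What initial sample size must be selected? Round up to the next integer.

n = (z_α + z_β)² · σ² / δ²
  = (2.326 + 1.036)² · 57² / 14²
  = 11.3030 · 3249 / 196
  = 187.37
Adjust for 57% response: 187.37 / 0.57 = 328.71.
Round up → n = 329.

n = 329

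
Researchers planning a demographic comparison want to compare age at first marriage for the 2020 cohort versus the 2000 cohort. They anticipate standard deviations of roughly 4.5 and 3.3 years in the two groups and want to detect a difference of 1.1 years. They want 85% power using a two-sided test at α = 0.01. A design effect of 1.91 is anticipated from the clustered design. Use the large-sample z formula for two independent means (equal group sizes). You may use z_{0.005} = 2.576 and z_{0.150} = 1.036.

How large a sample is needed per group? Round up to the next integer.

n = 642 per group

n = (z_{α/2} + z_β)² · (σ₁² + σ₂²) / δ²
  = (2.576 + 1.036)² · (4.5² + 3.3² = 31.14) / 1.1²
  = 13.0465 · 31.14 / 1.21
  = 335.76
Design effect: 1.91 × 335.76 = 641.30.
Round up → n = 642 per group.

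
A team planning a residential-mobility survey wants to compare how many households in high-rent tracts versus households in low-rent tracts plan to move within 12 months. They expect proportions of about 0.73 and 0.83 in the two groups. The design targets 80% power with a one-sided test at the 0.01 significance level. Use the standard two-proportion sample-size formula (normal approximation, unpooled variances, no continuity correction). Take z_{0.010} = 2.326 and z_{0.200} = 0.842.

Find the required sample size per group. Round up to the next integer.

n = 340 per group

n = (z_α + z_β)² · [p₁(1−p₁) + p₂(1−p₂)] / (p₁ − p₂)²
  = (2.326 + 0.842)² · (0.73·0.27 + 0.83·0.17) / (-0.10)²
  = (3.168)² · (0.1971 + 0.1411) / 0.0100
  = 10.0362 · 0.3382 / 0.0100
  = 339.43
Round up → n = 340 per group.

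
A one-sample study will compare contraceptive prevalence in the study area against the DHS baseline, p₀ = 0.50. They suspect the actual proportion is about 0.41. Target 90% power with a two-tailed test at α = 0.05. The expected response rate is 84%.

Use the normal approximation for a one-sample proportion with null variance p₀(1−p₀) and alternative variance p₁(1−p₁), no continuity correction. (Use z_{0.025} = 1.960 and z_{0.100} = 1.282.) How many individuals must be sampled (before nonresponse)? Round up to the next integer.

n = [z_{α/2}·√(p₀q₀) + z_β·√(p₁q₁)]² / (p₁ − p₀)²
  = [1.960·√(0.50·0.50) + 1.282·√(0.41·0.59)]² / (-0.09)²
  = [1.960·0.5000 + 1.282·0.4918]² / 0.0081
  = [1.6105]² / 0.0081
  = 320.22
Adjust for 84% response: 320.22 / 0.84 = 381.22.
Round up → n = 382.

n = 382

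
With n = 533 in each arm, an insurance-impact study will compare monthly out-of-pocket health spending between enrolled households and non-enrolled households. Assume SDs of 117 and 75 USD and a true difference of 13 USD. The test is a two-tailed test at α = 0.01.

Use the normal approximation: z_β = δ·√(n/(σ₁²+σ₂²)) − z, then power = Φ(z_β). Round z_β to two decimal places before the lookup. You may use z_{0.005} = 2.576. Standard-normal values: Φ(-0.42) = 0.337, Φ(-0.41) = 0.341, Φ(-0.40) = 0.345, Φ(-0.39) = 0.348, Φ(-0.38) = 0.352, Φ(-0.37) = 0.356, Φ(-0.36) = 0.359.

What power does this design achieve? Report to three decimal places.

z_β = δ·√(n/(σ₁²+σ₂²)) − z_{α/2}
    = 13 · √(533/19314) − 2.576
    = 13 · 0.16612 − 2.576
    = 2.1596 − 2.576 = -0.4164 → -0.42
Power = Φ(-0.42) = 0.337.

Power ≈ 0.337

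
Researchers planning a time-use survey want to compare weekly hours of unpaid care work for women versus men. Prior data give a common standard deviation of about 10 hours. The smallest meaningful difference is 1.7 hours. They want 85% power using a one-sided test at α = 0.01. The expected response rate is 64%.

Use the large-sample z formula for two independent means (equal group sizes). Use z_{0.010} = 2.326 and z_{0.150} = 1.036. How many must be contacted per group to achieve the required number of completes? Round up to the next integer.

n = (z_α + z_β)² · (σ₁² + σ₂²) / δ²
  = (2.326 + 1.036)² · (2·10² = 200) / 1.7²
  = 11.3030 · 200 / 2.89
  = 782.22
Adjust for 64% response: 782.22 / 0.64 = 1222.21.
Round up → n = 1223 per group.

n = 1223 per group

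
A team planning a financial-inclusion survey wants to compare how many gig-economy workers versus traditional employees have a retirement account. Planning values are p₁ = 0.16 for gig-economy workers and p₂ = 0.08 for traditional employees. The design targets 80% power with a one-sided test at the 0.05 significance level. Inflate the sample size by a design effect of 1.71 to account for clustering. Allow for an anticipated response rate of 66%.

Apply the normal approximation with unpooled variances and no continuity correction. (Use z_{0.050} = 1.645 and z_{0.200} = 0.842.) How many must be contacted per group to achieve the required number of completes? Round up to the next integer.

n = (z_α + z_β)² · [p₁(1−p₁) + p₂(1−p₂)] / (p₁ − p₂)²
  = (1.645 + 0.842)² · (0.16·0.84 + 0.08·0.92) / (0.08)²
  = (2.487)² · (0.1344 + 0.0736) / 0.0064
  = 6.1852 · 0.2080 / 0.0064
  = 201.02
Design effect: 1.71 × 201.02 = 343.74.
Adjust for 66% response: 343.74 / 0.66 = 520.82.
Round up → n = 521 per group.

n = 521 per group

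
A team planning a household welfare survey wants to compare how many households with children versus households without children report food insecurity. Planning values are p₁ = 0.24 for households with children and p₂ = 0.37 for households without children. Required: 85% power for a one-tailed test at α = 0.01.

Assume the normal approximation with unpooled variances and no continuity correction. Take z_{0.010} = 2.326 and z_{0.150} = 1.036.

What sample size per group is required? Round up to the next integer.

n = (z_α + z_β)² · [p₁(1−p₁) + p₂(1−p₂)] / (p₁ − p₂)²
  = (2.326 + 1.036)² · (0.24·0.76 + 0.37·0.63) / (-0.13)²
  = (3.362)² · (0.1824 + 0.2331) / 0.0169
  = 11.3030 · 0.4155 / 0.0169
  = 277.89
Round up → n = 278 per group.

n = 278 per group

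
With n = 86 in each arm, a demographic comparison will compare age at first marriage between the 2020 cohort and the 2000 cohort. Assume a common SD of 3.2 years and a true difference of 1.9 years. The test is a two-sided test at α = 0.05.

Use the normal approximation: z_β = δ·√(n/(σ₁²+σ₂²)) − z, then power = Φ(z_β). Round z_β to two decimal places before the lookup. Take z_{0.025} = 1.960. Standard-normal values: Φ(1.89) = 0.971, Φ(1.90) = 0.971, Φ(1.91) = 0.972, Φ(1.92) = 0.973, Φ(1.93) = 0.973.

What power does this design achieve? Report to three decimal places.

z_β = δ·√(n/(σ₁²+σ₂²)) − z_{α/2}
    = 1.9 · √(86/20.48) − 1.960
    = 1.9 · 2.04920 − 1.960
    = 3.8935 − 1.960 = 1.9335 → 1.93
Power = Φ(1.93) = 0.973.

Power ≈ 0.973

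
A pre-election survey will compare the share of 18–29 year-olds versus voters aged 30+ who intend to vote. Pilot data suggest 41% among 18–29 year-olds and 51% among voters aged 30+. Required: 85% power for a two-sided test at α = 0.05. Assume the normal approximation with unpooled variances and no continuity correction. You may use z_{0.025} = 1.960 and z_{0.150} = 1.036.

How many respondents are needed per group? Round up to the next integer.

n = 442 per group

n = (z_{α/2} + z_β)² · [p₁(1−p₁) + p₂(1−p₂)] / (p₁ − p₂)²
  = (1.960 + 1.036)² · (0.41·0.59 + 0.51·0.49) / (-0.10)²
  = (2.996)² · (0.2419 + 0.2499) / 0.0100
  = 8.9760 · 0.4918 / 0.0100
  = 441.44
Round up → n = 442 per group.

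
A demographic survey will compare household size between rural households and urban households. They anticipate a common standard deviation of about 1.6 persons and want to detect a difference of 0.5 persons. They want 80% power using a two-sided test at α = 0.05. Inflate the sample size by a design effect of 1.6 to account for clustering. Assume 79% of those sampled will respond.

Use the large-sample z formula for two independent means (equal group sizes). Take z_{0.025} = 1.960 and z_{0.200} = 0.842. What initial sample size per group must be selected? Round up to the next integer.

n = 326 per group

n = (z_{α/2} + z_β)² · (σ₁² + σ₂²) / δ²
  = (1.960 + 0.842)² · (2·1.6² = 5.12) / 0.5²
  = 7.8512 · 5.12 / 0.25
  = 160.79
Design effect: 1.6 × 160.79 = 257.27.
Adjust for 79% response: 257.27 / 0.79 = 325.66.
Round up → n = 326 per group.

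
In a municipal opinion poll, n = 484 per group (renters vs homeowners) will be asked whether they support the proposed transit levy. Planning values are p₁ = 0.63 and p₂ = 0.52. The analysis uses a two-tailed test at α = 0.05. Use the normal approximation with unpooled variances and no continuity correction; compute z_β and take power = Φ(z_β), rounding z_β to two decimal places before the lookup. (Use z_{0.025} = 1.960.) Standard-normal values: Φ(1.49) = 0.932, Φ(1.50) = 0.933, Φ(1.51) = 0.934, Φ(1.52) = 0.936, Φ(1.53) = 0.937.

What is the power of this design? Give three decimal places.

Power ≈ 0.936

z_β = |p₁−p₂|·√(n/[p₁q₁+p₂q₂]) − z_{α/2}
    = 0.11 · √(484/0.4827) − 1.960
    = 0.11 · 31.6653 − 1.960
    = 3.4832 − 1.960 = 1.5232 → 1.52
Power = Φ(1.52) = 0.936.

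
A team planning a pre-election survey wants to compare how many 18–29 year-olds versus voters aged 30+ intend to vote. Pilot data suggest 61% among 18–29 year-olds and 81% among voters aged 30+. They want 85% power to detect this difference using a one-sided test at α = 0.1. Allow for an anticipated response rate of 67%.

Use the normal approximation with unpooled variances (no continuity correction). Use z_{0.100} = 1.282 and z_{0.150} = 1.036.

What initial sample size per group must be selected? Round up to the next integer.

n = 79 per group

n = (z_α + z_β)² · [p₁(1−p₁) + p₂(1−p₂)] / (p₁ − p₂)²
  = (1.282 + 1.036)² · (0.61·0.39 + 0.81·0.19) / (-0.20)²
  = (2.318)² · (0.2379 + 0.1539) / 0.0400
  = 5.3731 · 0.3918 / 0.0400
  = 52.63
Adjust for 67% response: 52.63 / 0.67 = 78.55.
Round up → n = 79 per group.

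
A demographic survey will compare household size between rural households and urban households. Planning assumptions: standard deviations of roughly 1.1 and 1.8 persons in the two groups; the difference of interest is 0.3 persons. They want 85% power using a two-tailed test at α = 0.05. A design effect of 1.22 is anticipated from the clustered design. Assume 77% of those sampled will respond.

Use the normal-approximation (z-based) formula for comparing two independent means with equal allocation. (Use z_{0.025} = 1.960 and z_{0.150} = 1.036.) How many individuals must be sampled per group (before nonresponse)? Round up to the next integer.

n = 704 per group

n = (z_{α/2} + z_β)² · (σ₁² + σ₂²) / δ²
  = (1.960 + 1.036)² · (1.1² + 1.8² = 4.45) / 0.3²
  = 8.9760 · 4.45 / 0.09
  = 443.81
Design effect: 1.22 × 443.81 = 541.45.
Adjust for 77% response: 541.45 / 0.77 = 703.19.
Round up → n = 704 per group.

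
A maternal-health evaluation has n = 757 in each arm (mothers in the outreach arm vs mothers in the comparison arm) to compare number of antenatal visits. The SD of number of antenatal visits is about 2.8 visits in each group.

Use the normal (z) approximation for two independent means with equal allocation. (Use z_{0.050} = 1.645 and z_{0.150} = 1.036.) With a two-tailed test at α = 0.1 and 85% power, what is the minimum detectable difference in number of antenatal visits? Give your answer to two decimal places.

Minimum detectable difference ≈ 0.39 visits

δ = (z_{α/2} + z_β) · √((σ₁²+σ₂²)/n)
  = (1.645 + 1.036) · √(15.68/757)
  = 2.681 · √0.02071
  = 2.681 · 0.1439
  = 0.3859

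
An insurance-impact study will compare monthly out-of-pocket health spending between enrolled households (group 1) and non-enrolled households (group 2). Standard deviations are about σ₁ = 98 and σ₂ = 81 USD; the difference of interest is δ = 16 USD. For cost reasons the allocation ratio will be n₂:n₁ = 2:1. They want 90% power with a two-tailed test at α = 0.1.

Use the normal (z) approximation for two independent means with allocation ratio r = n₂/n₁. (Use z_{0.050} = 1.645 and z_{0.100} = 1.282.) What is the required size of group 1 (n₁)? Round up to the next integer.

n₁ = (z_{α/2} + z_β)² · (σ₁² + σ₂²/r) / δ²
   = (1.645 + 1.282)² · (98² + 81²/2) / 16²
   = 8.5673 · (9604 + 3280.5) / 256
   = 8.5673 · 12884.5 / 256
   = 431.19
Round up → n₁ = 432; n₂ = r·n₁ = 2 × 432 = 864.

n₁ = 432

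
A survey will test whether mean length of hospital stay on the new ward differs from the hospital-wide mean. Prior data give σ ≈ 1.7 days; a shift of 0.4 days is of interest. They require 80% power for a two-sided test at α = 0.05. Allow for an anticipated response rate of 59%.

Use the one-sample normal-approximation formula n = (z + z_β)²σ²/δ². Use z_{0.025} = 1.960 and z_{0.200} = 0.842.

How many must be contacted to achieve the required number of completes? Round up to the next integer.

n = 241

n = (z_{α/2} + z_β)² · σ² / δ²
  = (1.960 + 0.842)² · 1.7² / 0.4²
  = 7.8512 · 2.89 / 0.16
  = 141.81
Adjust for 59% response: 141.81 / 0.59 = 240.36.
Round up → n = 241.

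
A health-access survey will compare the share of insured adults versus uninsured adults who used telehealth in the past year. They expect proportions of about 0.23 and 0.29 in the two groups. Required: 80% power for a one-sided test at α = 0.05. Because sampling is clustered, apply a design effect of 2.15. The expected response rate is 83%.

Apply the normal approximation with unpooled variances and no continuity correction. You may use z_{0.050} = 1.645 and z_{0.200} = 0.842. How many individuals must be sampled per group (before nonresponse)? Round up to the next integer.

n = 1705 per group

n = (z_α + z_β)² · [p₁(1−p₁) + p₂(1−p₂)] / (p₁ − p₂)²
  = (1.645 + 0.842)² · (0.23·0.77 + 0.29·0.71) / (-0.06)²
  = (2.487)² · (0.1771 + 0.2059) / 0.0036
  = 6.1852 · 0.3830 / 0.0036
  = 658.03
Design effect: 2.15 × 658.03 = 1414.77.
Adjust for 83% response: 1414.77 / 0.83 = 1704.54.
Round up → n = 1705 per group.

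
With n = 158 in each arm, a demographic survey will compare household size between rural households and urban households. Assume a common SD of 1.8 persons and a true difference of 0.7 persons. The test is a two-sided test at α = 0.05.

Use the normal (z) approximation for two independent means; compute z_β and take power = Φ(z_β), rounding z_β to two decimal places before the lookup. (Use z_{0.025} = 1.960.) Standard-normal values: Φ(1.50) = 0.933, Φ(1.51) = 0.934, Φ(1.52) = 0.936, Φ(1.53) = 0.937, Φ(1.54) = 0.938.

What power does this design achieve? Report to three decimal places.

Power ≈ 0.933

z_β = δ·√(n/(σ₁²+σ₂²)) − z_{α/2}
    = 0.7 · √(158/6.48) − 1.960
    = 0.7 · 4.93789 − 1.960
    = 3.4565 − 1.960 = 1.4965 → 1.50
Power = Φ(1.50) = 0.933.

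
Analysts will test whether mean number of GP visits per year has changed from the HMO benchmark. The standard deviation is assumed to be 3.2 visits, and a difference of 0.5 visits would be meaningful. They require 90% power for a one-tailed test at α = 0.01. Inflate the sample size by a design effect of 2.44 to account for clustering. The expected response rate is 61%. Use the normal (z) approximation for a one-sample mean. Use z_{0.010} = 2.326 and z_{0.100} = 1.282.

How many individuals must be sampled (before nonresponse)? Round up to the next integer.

n = (z_α + z_β)² · σ² / δ²
  = (2.326 + 1.282)² · 3.2² / 0.5²
  = 13.0177 · 10.24 / 0.25
  = 533.20
Design effect: 2.44 × 533.20 = 1301.02.
Adjust for 61% response: 1301.02 / 0.61 = 2132.81.
Round up → n = 2133.

n = 2133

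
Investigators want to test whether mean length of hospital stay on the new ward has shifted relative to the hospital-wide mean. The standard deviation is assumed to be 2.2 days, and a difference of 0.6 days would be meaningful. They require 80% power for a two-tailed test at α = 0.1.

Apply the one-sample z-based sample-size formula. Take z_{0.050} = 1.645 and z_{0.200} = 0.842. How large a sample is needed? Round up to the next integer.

n = (z_{α/2} + z_β)² · σ² / δ²
  = (1.645 + 0.842)² · 2.2² / 0.6²
  = 6.1852 · 4.84 / 0.36
  = 83.16
Round up → n = 84.

n = 84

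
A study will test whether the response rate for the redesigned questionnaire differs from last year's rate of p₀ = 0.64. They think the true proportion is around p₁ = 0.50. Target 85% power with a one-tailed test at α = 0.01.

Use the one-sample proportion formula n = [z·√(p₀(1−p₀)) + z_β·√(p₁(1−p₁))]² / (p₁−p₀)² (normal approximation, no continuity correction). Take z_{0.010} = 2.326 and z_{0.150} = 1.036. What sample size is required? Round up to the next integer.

n = [z_α·√(p₀q₀) + z_β·√(p₁q₁)]² / (p₁ − p₀)²
  = [2.326·√(0.64·0.36) + 1.036·√(0.50·0.50)]² / (-0.14)²
  = [2.326·0.4800 + 1.036·0.5000]² / 0.0196
  = [1.6345]² / 0.0196
  = 136.30
Round up → n = 137.

n = 137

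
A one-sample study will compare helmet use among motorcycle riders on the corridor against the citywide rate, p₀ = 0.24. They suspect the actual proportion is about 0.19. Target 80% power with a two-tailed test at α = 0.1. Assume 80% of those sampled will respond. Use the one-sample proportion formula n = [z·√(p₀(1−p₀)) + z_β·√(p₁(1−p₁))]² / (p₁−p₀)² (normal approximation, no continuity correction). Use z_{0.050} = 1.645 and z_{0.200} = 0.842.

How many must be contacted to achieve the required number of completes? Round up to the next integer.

n = 534

n = [z_{α/2}·√(p₀q₀) + z_β·√(p₁q₁)]² / (p₁ − p₀)²
  = [1.645·√(0.24·0.76) + 0.842·√(0.19·0.81)]² / (-0.05)²
  = [1.645·0.4271 + 0.842·0.3923]² / 0.0025
  = [1.0329]² / 0.0025
  = 426.73
Adjust for 80% response: 426.73 / 0.80 = 533.41.
Round up → n = 534.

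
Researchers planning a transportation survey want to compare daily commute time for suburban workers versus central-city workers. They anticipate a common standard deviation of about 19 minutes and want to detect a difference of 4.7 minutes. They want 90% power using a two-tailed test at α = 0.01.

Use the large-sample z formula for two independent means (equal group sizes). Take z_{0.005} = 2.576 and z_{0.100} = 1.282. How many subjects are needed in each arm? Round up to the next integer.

n = 487 per group

n = (z_{α/2} + z_β)² · (σ₁² + σ₂²) / δ²
  = (2.576 + 1.282)² · (2·19² = 722) / 4.7²
  = 14.8842 · 722 / 22.09
  = 486.48
Round up → n = 487 per group.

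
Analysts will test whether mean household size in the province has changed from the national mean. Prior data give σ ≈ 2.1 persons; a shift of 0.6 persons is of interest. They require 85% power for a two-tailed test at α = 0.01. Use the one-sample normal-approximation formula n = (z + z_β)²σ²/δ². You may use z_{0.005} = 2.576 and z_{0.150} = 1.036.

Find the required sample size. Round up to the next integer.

n = 160

n = (z_{α/2} + z_β)² · σ² / δ²
  = (2.576 + 1.036)² · 2.1² / 0.6²
  = 13.0465 · 4.41 / 0.36
  = 159.82
Round up → n = 160.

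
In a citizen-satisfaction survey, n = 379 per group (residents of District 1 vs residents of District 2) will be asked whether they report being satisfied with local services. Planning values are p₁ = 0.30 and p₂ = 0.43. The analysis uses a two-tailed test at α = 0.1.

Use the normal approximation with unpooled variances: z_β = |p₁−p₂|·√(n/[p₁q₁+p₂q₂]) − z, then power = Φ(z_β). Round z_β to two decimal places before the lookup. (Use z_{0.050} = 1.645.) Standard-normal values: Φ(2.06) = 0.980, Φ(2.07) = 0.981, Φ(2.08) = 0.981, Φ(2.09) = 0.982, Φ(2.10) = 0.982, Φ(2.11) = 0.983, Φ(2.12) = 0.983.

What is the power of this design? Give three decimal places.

Power ≈ 0.983

z_β = |p₁−p₂|·√(n/[p₁q₁+p₂q₂]) − z_{α/2}
    = 0.13 · √(379/0.4551) − 1.645
    = 0.13 · 28.8580 − 1.645
    = 3.7515 − 1.645 = 2.1065 → 2.11
Power = Φ(2.11) = 0.983.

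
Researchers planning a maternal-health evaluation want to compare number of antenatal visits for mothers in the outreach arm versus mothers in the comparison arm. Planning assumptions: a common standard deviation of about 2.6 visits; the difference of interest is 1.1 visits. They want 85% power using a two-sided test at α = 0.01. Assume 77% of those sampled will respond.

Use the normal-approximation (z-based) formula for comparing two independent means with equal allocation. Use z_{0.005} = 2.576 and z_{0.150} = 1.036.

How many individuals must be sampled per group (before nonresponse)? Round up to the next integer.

n = (z_{α/2} + z_β)² · (σ₁² + σ₂²) / δ²
  = (2.576 + 1.036)² · (2·2.6² = 13.52) / 1.1²
  = 13.0465 · 13.52 / 1.21
  = 145.78
Adjust for 77% response: 145.78 / 0.77 = 189.32.
Round up → n = 190 per group.

n = 190 per group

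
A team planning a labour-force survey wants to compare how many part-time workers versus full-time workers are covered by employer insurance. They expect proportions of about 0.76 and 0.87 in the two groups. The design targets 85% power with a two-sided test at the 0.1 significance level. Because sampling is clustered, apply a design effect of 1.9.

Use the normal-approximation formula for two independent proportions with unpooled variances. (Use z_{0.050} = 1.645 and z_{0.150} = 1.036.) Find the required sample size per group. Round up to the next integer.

n = 334 per group

n = (z_{α/2} + z_β)² · [p₁(1−p₁) + p₂(1−p₂)] / (p₁ − p₂)²
  = (1.645 + 1.036)² · (0.76·0.24 + 0.87·0.13) / (-0.11)²
  = (2.681)² · (0.1824 + 0.1131) / 0.0121
  = 7.1878 · 0.2955 / 0.0121
  = 175.54
Design effect: 1.9 × 175.54 = 333.52.
Round up → n = 334 per group.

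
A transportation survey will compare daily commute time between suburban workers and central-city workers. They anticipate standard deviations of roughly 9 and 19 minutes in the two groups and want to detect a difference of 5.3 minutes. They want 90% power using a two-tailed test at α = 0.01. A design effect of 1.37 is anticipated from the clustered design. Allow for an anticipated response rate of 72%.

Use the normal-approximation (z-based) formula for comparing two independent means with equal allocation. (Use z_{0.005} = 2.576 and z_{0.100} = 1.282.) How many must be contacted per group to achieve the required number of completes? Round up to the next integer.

n = 446 per group

n = (z_{α/2} + z_β)² · (σ₁² + σ₂²) / δ²
  = (2.576 + 1.282)² · (9² + 19² = 442) / 5.3²
  = 14.8842 · 442 / 28.09
  = 234.20
Design effect: 1.37 × 234.20 = 320.86.
Adjust for 72% response: 320.86 / 0.72 = 445.64.
Round up → n = 446 per group.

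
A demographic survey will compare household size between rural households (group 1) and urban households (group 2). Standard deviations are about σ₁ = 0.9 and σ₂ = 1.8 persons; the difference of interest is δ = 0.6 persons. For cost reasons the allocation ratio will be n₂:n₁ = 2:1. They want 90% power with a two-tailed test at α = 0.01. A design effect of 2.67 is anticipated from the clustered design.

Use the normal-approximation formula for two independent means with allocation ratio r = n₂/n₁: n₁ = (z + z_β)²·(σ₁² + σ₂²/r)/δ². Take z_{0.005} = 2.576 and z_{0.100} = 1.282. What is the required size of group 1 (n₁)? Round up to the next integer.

n₁ = 269

n₁ = (z_{α/2} + z_β)² · (σ₁² + σ₂²/r) / δ²
   = (2.576 + 1.282)² · (0.9² + 1.8²/2) / 0.6²
   = 14.8842 · (0.81 + 1.62) / 0.36
   = 14.8842 · 2.43 / 0.36
   = 100.47
Design effect: 2.67 × 100.47 = 268.25.
Round up → n₁ = 269; n₂ = r·n₁ = 2 × 269 = 538.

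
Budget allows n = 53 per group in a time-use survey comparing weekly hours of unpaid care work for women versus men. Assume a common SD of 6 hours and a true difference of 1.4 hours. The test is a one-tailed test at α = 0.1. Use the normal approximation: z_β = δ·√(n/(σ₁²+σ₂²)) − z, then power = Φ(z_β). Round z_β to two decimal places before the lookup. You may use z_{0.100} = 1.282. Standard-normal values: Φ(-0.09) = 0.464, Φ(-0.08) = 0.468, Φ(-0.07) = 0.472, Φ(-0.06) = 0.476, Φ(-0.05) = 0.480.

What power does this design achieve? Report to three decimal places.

Power ≈ 0.468

z_β = δ·√(n/(σ₁²+σ₂²)) − z_α
    = 1.4 · √(53/72) − 1.282
    = 1.4 · 0.85797 − 1.282
    = 1.2012 − 1.282 = -0.0808 → -0.08
Power = Φ(-0.08) = 0.468.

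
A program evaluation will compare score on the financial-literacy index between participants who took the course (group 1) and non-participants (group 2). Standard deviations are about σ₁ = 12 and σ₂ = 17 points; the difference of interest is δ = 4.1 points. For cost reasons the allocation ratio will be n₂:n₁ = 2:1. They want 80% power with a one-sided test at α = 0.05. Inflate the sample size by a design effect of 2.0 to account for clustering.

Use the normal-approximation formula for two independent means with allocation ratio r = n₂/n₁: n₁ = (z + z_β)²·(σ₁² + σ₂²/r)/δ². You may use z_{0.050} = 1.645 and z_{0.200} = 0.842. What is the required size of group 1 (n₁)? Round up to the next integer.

n₁ = (z_α + z_β)² · (σ₁² + σ₂²/r) / δ²
   = (1.645 + 0.842)² · (12² + 17²/2) / 4.1²
   = 6.1852 · (144 + 144.5) / 16.81
   = 6.1852 · 288.5 / 16.81
   = 106.15
Design effect: 2.0 × 106.15 = 212.30.
Round up → n₁ = 213; n₂ = r·n₁ = 2 × 213 = 426.

n₁ = 213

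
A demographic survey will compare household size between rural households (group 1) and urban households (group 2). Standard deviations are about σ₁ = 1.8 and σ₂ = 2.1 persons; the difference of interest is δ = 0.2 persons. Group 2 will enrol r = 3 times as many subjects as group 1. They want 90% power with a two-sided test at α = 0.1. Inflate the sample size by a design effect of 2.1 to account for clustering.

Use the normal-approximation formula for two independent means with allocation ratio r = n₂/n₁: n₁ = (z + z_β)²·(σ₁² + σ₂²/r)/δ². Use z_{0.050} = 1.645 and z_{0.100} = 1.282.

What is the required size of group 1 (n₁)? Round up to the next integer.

n₁ = 2119

n₁ = (z_{α/2} + z_β)² · (σ₁² + σ₂²/r) / δ²
   = (1.645 + 1.282)² · (1.8² + 2.1²/3) / 0.2²
   = 8.5673 · (3.24 + 1.47) / 0.04
   = 8.5673 · 4.71 / 0.04
   = 1008.80
Design effect: 2.1 × 1008.80 = 2118.49.
Round up → n₁ = 2119; n₂ = r·n₁ = 3 × 2119 = 6357.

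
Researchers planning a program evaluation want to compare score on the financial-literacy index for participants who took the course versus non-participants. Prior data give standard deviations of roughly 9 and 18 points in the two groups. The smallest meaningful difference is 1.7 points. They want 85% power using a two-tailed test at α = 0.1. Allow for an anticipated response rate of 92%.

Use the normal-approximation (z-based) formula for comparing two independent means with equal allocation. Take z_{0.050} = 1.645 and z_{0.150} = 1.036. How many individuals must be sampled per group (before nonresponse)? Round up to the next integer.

n = (z_{α/2} + z_β)² · (σ₁² + σ₂²) / δ²
  = (1.645 + 1.036)² · (9² + 18² = 405) / 1.7²
  = 7.1878 · 405 / 2.89
  = 1007.28
Adjust for 92% response: 1007.28 / 0.92 = 1094.87.
Round up → n = 1095 per group.

n = 1095 per group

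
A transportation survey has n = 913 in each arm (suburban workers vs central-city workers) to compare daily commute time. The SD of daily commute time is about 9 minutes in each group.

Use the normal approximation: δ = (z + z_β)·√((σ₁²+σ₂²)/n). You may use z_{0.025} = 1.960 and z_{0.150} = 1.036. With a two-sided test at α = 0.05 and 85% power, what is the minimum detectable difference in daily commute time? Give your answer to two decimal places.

δ = (z_{α/2} + z_β) · √((σ₁²+σ₂²)/n)
  = (1.960 + 1.036) · √(162/913)
  = 2.996 · √0.17744
  = 2.996 · 0.4212
  = 1.2620

Minimum detectable difference ≈ 1.26 minutes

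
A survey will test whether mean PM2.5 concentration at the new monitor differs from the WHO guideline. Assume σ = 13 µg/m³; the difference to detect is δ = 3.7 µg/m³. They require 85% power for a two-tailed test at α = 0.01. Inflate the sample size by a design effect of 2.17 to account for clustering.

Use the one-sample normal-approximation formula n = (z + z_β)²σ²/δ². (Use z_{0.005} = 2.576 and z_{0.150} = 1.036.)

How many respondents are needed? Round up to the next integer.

n = (z_{α/2} + z_β)² · σ² / δ²
  = (2.576 + 1.036)² · 13² / 3.7²
  = 13.0465 · 169 / 13.69
  = 161.06
Design effect: 2.17 × 161.06 = 349.49.
Round up → n = 350.

n = 350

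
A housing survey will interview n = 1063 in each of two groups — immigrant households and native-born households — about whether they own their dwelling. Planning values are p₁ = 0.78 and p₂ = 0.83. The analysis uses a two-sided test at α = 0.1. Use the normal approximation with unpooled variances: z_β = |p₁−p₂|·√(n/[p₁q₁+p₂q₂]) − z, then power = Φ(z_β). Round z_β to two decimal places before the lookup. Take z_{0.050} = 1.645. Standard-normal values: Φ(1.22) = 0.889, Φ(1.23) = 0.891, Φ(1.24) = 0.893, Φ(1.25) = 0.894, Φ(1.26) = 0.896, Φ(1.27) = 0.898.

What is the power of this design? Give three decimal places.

Power ≈ 0.898

z_β = |p₁−p₂|·√(n/[p₁q₁+p₂q₂]) − z_{α/2}
    = 0.05 · √(1063/0.3127) − 1.645
    = 0.05 · 58.3046 − 1.645
    = 2.9152 − 1.645 = 1.2702 → 1.27
Power = Φ(1.27) = 0.898.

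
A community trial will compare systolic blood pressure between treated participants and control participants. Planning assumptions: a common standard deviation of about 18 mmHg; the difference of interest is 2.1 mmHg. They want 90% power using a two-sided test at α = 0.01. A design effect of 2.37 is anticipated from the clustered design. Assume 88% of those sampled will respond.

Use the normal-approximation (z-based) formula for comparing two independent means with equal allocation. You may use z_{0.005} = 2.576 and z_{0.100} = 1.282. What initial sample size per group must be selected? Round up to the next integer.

n = (z_{α/2} + z_β)² · (σ₁² + σ₂²) / δ²
  = (2.576 + 1.282)² · (2·18² = 648) / 2.1²
  = 14.8842 · 648 / 4.41
  = 2187.06
Design effect: 2.37 × 2187.06 = 5183.33.
Adjust for 88% response: 5183.33 / 0.88 = 5890.15.
Round up → n = 5891 per group.

n = 5891 per group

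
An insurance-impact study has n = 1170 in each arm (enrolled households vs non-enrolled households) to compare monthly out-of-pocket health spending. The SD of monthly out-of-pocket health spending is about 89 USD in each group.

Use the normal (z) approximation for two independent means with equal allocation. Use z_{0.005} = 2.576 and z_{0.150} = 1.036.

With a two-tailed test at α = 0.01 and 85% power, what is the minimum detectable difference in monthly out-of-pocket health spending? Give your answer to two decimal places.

Minimum detectable difference ≈ 13.29 USD

δ = (z_{α/2} + z_β) · √((σ₁²+σ₂²)/n)
  = (2.576 + 1.036) · √(15842/1170)
  = 3.612 · √13.5402
  = 3.612 · 3.6797
  = 13.2911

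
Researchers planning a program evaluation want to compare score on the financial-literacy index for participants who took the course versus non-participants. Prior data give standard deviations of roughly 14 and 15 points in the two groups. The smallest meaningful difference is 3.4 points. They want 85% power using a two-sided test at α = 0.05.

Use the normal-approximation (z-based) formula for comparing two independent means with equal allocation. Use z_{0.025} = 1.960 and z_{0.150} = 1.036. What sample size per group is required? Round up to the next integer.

n = 327 per group

n = (z_{α/2} + z_β)² · (σ₁² + σ₂²) / δ²
  = (1.960 + 1.036)² · (14² + 15² = 421) / 3.4²
  = 8.9760 · 421 / 11.56
  = 326.89
Round up → n = 327 per group.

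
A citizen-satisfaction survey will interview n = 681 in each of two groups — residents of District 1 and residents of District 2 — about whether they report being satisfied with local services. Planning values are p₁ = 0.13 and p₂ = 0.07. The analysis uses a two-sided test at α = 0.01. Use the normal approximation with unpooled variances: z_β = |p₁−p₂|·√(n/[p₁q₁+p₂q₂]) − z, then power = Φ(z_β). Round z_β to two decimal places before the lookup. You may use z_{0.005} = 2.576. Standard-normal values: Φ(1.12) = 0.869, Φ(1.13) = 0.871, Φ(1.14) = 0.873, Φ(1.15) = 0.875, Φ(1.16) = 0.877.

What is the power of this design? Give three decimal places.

Power ≈ 0.871

z_β = |p₁−p₂|·√(n/[p₁q₁+p₂q₂]) − z_{α/2}
    = 0.06 · √(681/0.1782) − 2.576
    = 0.06 · 61.8187 − 2.576
    = 3.7091 − 2.576 = 1.1331 → 1.13
Power = Φ(1.13) = 0.871.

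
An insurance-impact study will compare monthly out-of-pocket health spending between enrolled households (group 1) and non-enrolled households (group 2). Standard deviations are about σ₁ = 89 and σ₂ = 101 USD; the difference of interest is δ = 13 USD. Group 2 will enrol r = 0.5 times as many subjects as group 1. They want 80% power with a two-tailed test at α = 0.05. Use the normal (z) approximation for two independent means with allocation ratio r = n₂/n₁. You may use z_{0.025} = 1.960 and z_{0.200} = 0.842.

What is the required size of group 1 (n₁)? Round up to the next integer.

n₁ = 1316

n₁ = (z_{α/2} + z_β)² · (σ₁² + σ₂²/r) / δ²
   = (1.960 + 0.842)² · (89² + 101²/0.5) / 13²
   = 7.8512 · (7921 + 20402) / 169
   = 7.8512 · 28323 / 169
   = 1315.80
Round up → n₁ = 1316; n₂ = r·n₁ = 0.5 × 1316 = 658.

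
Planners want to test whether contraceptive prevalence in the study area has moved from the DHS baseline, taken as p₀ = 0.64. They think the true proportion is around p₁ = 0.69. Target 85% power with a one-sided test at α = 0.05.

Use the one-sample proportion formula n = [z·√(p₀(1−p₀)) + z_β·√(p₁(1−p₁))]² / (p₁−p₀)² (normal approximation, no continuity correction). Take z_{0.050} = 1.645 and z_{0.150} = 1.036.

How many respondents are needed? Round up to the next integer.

n = [z_α·√(p₀q₀) + z_β·√(p₁q₁)]² / (p₁ − p₀)²
  = [1.645·√(0.64·0.36) + 1.036·√(0.69·0.31)]² / (0.05)²
  = [1.645·0.4800 + 1.036·0.4625]² / 0.0025
  = [1.2687]² / 0.0025
  = 643.88
Round up → n = 644.

n = 644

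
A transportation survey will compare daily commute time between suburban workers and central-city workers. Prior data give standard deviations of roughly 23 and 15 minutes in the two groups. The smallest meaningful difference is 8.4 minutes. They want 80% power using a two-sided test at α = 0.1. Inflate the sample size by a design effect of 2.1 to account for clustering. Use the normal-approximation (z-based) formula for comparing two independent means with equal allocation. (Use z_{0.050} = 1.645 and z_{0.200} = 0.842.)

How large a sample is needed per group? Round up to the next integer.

n = 139 per group

n = (z_{α/2} + z_β)² · (σ₁² + σ₂²) / δ²
  = (1.645 + 0.842)² · (23² + 15² = 754) / 8.4²
  = 6.1852 · 754 / 70.56
  = 66.09
Design effect: 2.1 × 66.09 = 138.80.
Round up → n = 139 per group.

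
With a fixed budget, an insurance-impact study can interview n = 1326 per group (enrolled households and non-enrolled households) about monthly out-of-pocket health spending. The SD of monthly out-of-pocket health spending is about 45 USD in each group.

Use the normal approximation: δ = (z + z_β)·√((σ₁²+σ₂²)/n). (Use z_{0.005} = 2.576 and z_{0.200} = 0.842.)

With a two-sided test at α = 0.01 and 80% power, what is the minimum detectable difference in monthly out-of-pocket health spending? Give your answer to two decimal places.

δ = (z_{α/2} + z_β) · √((σ₁²+σ₂²)/n)
  = (2.576 + 0.842) · √(4050/1326)
  = 3.418 · √3.0543
  = 3.418 · 1.7477
  = 5.9735

Minimum detectable difference ≈ 5.97 USD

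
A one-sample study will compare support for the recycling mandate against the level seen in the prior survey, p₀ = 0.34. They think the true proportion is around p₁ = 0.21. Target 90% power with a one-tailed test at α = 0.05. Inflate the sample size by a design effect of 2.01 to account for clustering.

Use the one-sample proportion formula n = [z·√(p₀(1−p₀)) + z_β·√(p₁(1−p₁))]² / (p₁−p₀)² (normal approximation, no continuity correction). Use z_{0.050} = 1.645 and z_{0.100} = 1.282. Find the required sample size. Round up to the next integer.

n = 202

n = [z_α·√(p₀q₀) + z_β·√(p₁q₁)]² / (p₁ − p₀)²
  = [1.645·√(0.34·0.66) + 1.282·√(0.21·0.79)]² / (-0.13)²
  = [1.645·0.4737 + 1.282·0.4073]² / 0.0169
  = [1.3014]² / 0.0169
  = 100.22
Design effect: 2.01 × 100.22 = 201.44.
Round up → n = 202.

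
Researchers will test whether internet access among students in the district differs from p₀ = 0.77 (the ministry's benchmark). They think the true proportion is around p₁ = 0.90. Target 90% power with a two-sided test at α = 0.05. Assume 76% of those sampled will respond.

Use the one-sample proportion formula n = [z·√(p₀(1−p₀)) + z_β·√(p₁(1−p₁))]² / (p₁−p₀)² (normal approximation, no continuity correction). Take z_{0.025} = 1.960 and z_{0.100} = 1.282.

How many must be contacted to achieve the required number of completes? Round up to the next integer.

n = [z_{α/2}·√(p₀q₀) + z_β·√(p₁q₁)]² / (p₁ − p₀)²
  = [1.960·√(0.77·0.23) + 1.282·√(0.90·0.10)]² / (0.13)²
  = [1.960·0.4208 + 1.282·0.3000]² / 0.0169
  = [1.2094]² / 0.0169
  = 86.55
Adjust for 76% response: 86.55 / 0.76 = 113.88.
Round up → n = 114.

n = 114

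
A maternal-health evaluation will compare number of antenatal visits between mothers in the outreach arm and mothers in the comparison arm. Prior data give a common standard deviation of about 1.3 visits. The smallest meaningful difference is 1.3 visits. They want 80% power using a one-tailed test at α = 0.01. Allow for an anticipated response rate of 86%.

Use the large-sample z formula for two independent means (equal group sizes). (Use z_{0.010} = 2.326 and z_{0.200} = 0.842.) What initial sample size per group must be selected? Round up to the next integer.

n = (z_α + z_β)² · (σ₁² + σ₂²) / δ²
  = (2.326 + 0.842)² · (2·1.3² = 3.38) / 1.3²
  = 10.0362 · 3.38 / 1.69
  = 20.07
Adjust for 86% response: 20.07 / 0.86 = 23.34.
Round up → n = 24 per group.

n = 24 per group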